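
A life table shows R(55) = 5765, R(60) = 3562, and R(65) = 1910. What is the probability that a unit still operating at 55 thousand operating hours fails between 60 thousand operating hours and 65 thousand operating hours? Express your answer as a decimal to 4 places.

0.2866

This is the probability of reaching 60 but not 65, conditional on being operational at 55: (R(60) − R(65)) / R(55).
= (3562 − 1910) / 5765 = 1652 / 5765 = 0.286557.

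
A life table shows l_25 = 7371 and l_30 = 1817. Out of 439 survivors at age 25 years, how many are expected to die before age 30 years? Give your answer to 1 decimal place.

The relevant probability is 1 − 1817/7371 = 0.753493.
Expected number = 439 × 0.753493 = 330.8.

330.8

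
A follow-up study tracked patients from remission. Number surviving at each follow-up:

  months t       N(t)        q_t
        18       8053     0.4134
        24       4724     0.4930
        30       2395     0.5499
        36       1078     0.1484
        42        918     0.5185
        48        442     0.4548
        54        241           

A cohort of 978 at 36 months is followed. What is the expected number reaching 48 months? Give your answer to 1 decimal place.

401.0

The relevant probability is 442/1078 = 0.410019.
Expected number = 978 × 0.410019 = 401.0.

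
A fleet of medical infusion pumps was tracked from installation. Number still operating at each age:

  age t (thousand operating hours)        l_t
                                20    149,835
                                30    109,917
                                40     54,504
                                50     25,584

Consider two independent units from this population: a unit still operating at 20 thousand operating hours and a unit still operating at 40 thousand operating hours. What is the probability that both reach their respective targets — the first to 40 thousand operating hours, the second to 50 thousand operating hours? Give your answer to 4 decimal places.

p₁ = l_40/l_20 = 54,504/149,835 = 0.363760; p₂ = l_50/l_40 = 25,584/54,504 = 0.469397.
P(both) = p₁ × p₂ = 0.363760 × 0.469397 = 0.170748.

0.1707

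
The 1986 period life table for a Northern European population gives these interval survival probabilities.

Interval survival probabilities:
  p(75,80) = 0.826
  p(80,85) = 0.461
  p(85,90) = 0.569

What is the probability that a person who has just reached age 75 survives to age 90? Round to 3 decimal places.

Chaining the interval survival probabilities: 0.826 × 0.461 × 0.569.
= 0.216667.

0.217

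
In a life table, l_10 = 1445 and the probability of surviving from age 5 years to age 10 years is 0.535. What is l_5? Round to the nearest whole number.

l_5 = l_10 / p = 1445 / 0.535 = 2701.

2701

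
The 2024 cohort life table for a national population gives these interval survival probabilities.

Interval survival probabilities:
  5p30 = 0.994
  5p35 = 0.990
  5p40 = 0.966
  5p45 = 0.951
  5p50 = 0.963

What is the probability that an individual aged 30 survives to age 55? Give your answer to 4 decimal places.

0.8706

Survival from 30 to 55 is the product of surviving each interval: 0.994 × 0.990 × 0.966 × 0.951 × 0.963.
= 0.870574.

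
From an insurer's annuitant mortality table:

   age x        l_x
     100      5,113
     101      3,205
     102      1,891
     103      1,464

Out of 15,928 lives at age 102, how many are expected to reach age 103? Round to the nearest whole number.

The relevant probability is 1,464/1,891 = 0.774194.
Expected number = 15,928 × 0.774194 = 12331.

12331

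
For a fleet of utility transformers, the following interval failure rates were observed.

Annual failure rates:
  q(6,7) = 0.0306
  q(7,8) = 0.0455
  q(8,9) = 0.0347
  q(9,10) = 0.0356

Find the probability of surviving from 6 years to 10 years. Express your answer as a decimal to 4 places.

0.8614

Survival from 6 to 10 is the product of surviving each interval: (1 − 0.0306) × (1 − 0.0455) × (1 − 0.0347) × (1 − 0.0356).
= 0.9694 × 0.9545 × 0.9653 × 0.9644 = 0.861387.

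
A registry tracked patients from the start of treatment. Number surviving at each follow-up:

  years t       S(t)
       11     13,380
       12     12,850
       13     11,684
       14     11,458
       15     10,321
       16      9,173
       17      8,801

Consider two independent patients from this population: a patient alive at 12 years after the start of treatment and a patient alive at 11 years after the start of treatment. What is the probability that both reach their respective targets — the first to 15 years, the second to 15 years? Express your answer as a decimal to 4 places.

p₁ = S(15)/S(12) = 10,321/12,850 = 0.803191; p₂ = S(15)/S(11) = 10,321/13,380 = 0.771375.
P(both) = p₁ × p₂ = 0.803191 × 0.771375 = 0.619561.

0.6196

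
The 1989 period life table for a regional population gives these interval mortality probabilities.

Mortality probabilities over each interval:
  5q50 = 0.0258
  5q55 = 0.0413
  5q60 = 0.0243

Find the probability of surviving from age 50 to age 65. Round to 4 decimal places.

0.9113

Chaining the interval survival probabilities: (1 − 0.0258) × (1 − 0.0413) × (1 − 0.0243).
= 0.9742 × 0.9587 × 0.9757 = 0.911270.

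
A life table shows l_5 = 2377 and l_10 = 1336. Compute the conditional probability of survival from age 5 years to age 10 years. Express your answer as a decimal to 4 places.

0.5621

The conditional survival probability is l_10/l_5 = 1336/2377 = 0.562053.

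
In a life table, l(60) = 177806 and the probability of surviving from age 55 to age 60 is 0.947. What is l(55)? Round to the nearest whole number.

187757

l(55) = l(60) / p = 177806 / 0.947 = 187757.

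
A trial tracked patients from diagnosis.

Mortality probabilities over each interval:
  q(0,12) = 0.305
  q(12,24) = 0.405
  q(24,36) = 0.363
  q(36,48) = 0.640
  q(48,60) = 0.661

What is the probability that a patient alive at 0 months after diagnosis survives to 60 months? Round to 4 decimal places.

Survival from 0 to 60 is the product of surviving each interval: (1 − 0.305) × (1 − 0.405) × (1 − 0.363) × (1 − 0.640) × (1 − 0.661).
= 0.695 × 0.595 × 0.637 × 0.360 × 0.339 = 0.032147.

0.0321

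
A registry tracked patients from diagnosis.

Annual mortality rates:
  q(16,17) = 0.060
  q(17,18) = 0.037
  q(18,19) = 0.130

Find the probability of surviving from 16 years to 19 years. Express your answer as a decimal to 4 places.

0.7875

Chaining the interval survival probabilities: (1 − 0.060) × (1 − 0.037) × (1 − 0.130).
= 0.940 × 0.963 × 0.870 = 0.787541.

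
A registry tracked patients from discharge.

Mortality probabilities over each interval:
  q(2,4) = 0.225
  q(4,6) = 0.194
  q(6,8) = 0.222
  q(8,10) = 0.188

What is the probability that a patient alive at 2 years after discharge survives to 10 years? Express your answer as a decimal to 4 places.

0.3946

The overall survival probability is (1 − 0.225) × (1 − 0.194) × (1 − 0.222) × (1 − 0.188).
= 0.775 × 0.806 × 0.778 × 0.812 = 0.394614.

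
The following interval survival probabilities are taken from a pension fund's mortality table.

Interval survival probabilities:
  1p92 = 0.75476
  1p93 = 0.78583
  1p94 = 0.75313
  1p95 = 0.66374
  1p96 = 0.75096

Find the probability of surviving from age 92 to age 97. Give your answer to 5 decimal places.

0.22265

The overall survival probability is 0.75476 × 0.78583 × 0.75313 × 0.66374 × 0.75096.
= 0.222650.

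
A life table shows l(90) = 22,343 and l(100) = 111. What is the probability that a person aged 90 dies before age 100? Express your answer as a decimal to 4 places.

0.9950

P(die before 100 | alive at 90) = 1 − l(100)/l(90) = 1 − 111/22,343 = (22,232)/22,343 = 0.995032.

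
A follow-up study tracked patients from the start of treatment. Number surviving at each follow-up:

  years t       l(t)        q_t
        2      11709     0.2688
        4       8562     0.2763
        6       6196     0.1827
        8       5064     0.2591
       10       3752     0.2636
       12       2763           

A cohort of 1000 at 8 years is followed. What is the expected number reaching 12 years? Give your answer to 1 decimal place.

The relevant probability is 2763/5064 = 0.545616.
Expected number = 1000 × 0.545616 = 545.6.

545.6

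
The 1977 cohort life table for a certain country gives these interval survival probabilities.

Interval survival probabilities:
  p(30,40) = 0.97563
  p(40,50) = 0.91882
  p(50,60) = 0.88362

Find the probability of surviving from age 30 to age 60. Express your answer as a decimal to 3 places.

P(survive 30→60) = 0.97563 × 0.91882 × 0.88362.
= 0.792102.

0.792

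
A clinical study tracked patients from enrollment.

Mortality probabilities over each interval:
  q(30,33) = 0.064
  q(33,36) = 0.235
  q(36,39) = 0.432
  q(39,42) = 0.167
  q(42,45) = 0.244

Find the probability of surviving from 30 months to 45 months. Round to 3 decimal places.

0.256

P(survive 30→45) = (1 − 0.064) × (1 − 0.235) × (1 − 0.432) × (1 − 0.167) × (1 − 0.244).
= 0.936 × 0.765 × 0.568 × 0.833 × 0.756 = 0.256125.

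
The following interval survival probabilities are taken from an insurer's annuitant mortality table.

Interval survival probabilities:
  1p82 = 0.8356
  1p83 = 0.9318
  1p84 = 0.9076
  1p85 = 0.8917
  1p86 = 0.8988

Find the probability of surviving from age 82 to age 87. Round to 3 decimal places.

5p82 = 0.8356 × 0.9318 × 0.9076 × 0.8917 × 0.8988.
= 0.566366.

0.566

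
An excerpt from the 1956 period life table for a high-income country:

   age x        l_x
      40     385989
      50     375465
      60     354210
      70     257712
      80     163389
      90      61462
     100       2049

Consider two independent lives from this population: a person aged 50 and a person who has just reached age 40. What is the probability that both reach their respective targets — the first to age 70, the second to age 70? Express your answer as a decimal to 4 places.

0.4583

p₁ = l_70/l_50 = 257712/375465 = 0.686381; p₂ = l_70/l_40 = 257712/385989 = 0.667667.
P(both) = p₁ × p₂ = 0.686381 × 0.667667 = 0.458274.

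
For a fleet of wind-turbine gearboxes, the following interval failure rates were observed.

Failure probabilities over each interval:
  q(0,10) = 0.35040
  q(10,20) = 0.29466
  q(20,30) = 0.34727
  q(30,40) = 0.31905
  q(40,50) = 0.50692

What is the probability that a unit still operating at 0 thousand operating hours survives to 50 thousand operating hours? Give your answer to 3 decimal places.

0.100

The overall survival probability is (1 − 0.35040) × (1 − 0.29466) × (1 − 0.34727) × (1 − 0.31905) × (1 − 0.50692).
= 0.64960 × 0.70534 × 0.65273 × 0.68095 × 0.49308 = 0.100418.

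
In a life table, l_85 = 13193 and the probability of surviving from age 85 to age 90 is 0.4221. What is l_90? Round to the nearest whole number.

5569

l_90 = l_85 × p = 13193 × 0.4221 = 5569.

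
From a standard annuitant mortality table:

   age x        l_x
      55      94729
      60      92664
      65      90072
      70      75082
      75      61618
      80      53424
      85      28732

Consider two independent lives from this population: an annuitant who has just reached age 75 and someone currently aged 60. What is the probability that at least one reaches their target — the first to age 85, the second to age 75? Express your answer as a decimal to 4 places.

0.8212

p₁ = l_85/l_75 = 28732/61618 = 0.466292; p₂ = l_75/l_60 = 61618/92664 = 0.664962.
P(at least one) = 1 − (1−p₁)(1−p₂) = 1 − 0.533708 × 0.335038 = 0.821188.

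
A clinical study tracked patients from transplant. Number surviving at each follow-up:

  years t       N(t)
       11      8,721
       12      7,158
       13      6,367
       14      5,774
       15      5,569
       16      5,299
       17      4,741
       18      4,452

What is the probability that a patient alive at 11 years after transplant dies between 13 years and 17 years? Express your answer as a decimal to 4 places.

0.1864

This is the probability of reaching 13 but not 17, conditional on being alive at 11: (N(13) − N(17)) / N(11).
= (6,367 − 4,741) / 8,721 = 1,626 / 8,721 = 0.186447.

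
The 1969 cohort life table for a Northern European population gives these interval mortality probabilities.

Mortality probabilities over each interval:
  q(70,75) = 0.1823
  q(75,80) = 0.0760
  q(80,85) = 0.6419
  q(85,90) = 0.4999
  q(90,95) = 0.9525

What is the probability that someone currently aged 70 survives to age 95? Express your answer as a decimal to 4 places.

Chaining the interval survival probabilities: (1 − 0.1823) × (1 − 0.0760) × (1 − 0.6419) × (1 − 0.4999) × (1 − 0.9525).
= 0.8177 × 0.9240 × 0.3581 × 0.5001 × 0.0475 = 0.006427.

0.0064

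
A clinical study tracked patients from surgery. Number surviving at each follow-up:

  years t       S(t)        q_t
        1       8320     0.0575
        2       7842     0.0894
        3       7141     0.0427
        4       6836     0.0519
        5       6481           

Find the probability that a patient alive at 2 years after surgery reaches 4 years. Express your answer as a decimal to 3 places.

0.872

The conditional survival probability is S(4)/S(2) = 6836/7842 = 0.871716.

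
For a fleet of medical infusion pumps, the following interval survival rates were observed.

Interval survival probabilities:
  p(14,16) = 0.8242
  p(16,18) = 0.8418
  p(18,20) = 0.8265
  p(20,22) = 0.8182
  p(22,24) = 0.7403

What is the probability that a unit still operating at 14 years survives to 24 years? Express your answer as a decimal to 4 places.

Chaining the interval survival probabilities: 0.8242 × 0.8418 × 0.8265 × 0.8182 × 0.7403.
= 0.347337.

0.3473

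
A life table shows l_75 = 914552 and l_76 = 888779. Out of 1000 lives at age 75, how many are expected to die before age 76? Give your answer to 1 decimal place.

28.2

The relevant probability is 1 − 888779/914552 = 0.028181.
Expected number = 1000 × 0.028181 = 28.2.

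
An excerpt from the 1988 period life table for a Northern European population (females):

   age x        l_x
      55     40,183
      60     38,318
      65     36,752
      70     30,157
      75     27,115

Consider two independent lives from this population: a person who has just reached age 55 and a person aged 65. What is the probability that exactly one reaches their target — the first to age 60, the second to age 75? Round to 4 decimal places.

0.2843

p₁ = l_60/l_55 = 38,318/40,183 = 0.953587; p₂ = l_75/l_65 = 27,115/36,752 = 0.737783.
P(exactly one) = p₁(1−p₂) + (1−p₁)p₂ = 0.250047 + 0.034243 = 0.284289.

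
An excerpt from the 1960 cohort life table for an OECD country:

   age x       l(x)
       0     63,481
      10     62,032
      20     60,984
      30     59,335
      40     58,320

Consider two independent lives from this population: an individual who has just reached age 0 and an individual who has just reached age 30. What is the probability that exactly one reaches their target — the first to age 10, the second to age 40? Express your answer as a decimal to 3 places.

p₁ = l(10)/l(0) = 62,032/63,481 = 0.977174; p₂ = l(40)/l(30) = 58,320/59,335 = 0.982894.
P(exactly one) = p₁(1−p₂) + (1−p₁)p₂ = 0.016716 + 0.022436 = 0.039151.

0.039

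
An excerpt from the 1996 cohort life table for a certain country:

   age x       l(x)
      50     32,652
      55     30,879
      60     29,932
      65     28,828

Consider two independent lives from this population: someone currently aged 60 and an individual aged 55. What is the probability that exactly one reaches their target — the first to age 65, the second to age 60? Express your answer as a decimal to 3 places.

0.065

p₁ = l(65)/l(60) = 28,828/29,932 = 0.963116; p₂ = l(60)/l(55) = 29,932/30,879 = 0.969332.
P(exactly one) = p₁(1−p₂) + (1−p₁)p₂ = 0.029537 + 0.035753 = 0.065290.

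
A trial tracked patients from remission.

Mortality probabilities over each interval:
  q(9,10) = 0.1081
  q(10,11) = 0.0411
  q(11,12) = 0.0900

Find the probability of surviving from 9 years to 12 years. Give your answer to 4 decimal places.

0.7783

Chaining the interval survival probabilities: (1 − 0.1081) × (1 − 0.0411) × (1 − 0.0900).
= 0.8919 × 0.9589 × 0.9100 = 0.778271.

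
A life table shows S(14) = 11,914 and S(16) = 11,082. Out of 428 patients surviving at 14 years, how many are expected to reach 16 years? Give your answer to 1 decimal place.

398.1

The relevant probability is 11,082/11,914 = 0.930166.
Expected number = 428 × 0.930166 = 398.1.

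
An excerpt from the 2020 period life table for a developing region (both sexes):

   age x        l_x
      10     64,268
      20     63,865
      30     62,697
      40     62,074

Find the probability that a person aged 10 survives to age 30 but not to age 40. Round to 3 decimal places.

0.010

This is the probability of reaching 30 but not 40, conditional on being alive at 10: (l_30 − l_40) / l_10.
= (62,697 − 62,074) / 64,268 = 623 / 64,268 = 0.009694.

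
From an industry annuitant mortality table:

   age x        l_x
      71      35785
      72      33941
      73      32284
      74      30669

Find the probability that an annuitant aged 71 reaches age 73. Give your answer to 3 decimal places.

0.902

The conditional survival probability is l_73/l_71 = 32284/35785 = 0.902166.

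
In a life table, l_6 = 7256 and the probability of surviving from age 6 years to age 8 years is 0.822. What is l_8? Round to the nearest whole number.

l_8 = l_6 × p = 7256 × 0.822 = 5964.

5964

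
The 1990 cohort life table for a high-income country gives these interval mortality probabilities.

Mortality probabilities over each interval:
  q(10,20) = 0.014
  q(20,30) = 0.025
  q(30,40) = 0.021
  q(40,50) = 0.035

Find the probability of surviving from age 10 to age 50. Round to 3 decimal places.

P(survive 10→50) = (1 − 0.014) × (1 − 0.025) × (1 − 0.021) × (1 − 0.035).
= 0.986 × 0.975 × 0.979 × 0.965 = 0.908221.

0.908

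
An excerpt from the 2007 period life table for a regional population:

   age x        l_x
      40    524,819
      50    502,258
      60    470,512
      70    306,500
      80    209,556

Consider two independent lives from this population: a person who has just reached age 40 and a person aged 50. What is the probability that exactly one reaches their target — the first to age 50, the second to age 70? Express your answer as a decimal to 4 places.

p₁ = l_50/l_40 = 502,258/524,819 = 0.957012; p₂ = l_70/l_50 = 306,500/502,258 = 0.610244.
P(exactly one) = p₁(1−p₂) + (1−p₁)p₂ = 0.373001 + 0.026233 = 0.399234.

0.3992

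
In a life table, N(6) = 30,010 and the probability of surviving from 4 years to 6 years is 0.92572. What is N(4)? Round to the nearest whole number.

N(4) = N(6) / p = 30,010 / 0.92572 = 32418.

32418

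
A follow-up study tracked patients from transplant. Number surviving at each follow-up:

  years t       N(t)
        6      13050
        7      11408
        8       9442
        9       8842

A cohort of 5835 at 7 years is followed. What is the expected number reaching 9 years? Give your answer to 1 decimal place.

4522.5

The relevant probability is 8842/11408 = 0.775070.
Expected number = 5835 × 0.775070 = 4522.5.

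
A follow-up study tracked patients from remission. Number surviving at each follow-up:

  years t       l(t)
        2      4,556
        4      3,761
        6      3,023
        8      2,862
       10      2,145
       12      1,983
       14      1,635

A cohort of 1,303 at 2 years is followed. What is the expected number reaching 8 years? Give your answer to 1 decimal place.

818.5

The relevant probability is 2,862/4,556 = 0.628183.
Expected number = 1,303 × 0.628183 = 818.5.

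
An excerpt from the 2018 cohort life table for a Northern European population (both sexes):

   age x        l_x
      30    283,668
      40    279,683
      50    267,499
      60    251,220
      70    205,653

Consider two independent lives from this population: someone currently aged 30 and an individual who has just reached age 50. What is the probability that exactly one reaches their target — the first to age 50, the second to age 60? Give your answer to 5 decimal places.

p₁ = l_50/l_30 = 267,499/283,668 = 0.943000; p₂ = l_60/l_50 = 251,220/267,499 = 0.939144.
P(exactly one) = p₁(1−p₂) + (1−p₁)p₂ = 0.057387 + 0.053531 = 0.110918.

0.11092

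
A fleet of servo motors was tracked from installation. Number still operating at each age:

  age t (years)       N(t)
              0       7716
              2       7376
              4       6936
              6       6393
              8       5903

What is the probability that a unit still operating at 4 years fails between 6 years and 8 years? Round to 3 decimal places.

This is the probability of reaching 6 but not 8, conditional on being operational at 4: (N(6) − N(8)) / N(4).
= (6393 − 5903) / 6936 = 490 / 6936 = 0.070646.

0.071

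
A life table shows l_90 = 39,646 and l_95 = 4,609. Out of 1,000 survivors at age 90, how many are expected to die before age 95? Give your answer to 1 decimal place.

883.7

The relevant probability is 1 − 4,609/39,646 = 0.883746.
Expected number = 1,000 × 0.883746 = 883.7.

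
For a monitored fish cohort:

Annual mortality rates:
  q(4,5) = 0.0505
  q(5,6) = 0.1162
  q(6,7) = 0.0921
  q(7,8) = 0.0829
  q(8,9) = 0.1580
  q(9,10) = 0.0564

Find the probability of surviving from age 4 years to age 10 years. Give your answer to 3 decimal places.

P(survive 4→10) = (1 − 0.0505) × (1 − 0.1162) × (1 − 0.0921) × (1 − 0.0829) × (1 − 0.1580) × (1 − 0.0564).
= 0.9495 × 0.8838 × 0.9079 × 0.9171 × 0.8420 × 0.9436 = 0.555142.

0.555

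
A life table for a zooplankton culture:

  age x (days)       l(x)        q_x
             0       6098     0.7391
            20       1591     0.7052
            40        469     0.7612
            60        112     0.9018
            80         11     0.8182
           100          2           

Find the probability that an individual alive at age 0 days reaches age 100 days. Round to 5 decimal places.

0.00033

The conditional survival probability is l(100)/l(0) = 2/6098 = 0.000328.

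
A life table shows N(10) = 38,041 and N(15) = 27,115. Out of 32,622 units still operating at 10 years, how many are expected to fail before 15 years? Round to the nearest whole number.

9370

The relevant probability is 1 − 27,115/38,041 = 0.287216.
Expected number = 32,622 × 0.287216 = 9370.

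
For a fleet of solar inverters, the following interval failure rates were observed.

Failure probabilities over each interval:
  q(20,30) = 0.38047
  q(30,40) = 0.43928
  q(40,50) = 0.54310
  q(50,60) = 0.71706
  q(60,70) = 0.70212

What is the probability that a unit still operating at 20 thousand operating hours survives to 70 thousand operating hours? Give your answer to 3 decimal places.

Survival from 20 to 70 is the product of surviving each interval: (1 − 0.38047) × (1 − 0.43928) × (1 − 0.54310) × (1 − 0.71706) × (1 − 0.70212).
= 0.61953 × 0.56072 × 0.45690 × 0.28294 × 0.29788 = 0.013377.

0.013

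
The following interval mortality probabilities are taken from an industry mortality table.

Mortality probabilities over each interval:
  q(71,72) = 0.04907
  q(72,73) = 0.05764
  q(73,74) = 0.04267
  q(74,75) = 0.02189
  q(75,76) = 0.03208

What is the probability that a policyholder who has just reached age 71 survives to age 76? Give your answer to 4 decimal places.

0.8122

Chaining the interval survival probabilities: (1 − 0.04907) × (1 − 0.05764) × (1 − 0.04267) × (1 − 0.02189) × (1 − 0.03208).
= 0.95093 × 0.94236 × 0.95733 × 0.97811 × 0.96792 = 0.812184.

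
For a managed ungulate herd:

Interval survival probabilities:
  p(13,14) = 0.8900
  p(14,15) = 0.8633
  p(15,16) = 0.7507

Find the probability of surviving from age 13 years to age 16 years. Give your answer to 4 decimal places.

0.5768

The overall survival probability is 0.8900 × 0.8633 × 0.7507.
= 0.576791.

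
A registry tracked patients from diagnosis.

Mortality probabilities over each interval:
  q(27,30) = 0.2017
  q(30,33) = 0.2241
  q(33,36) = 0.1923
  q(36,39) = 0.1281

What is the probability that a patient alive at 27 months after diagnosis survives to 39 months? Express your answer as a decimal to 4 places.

0.4362

Chaining the interval survival probabilities: (1 − 0.2017) × (1 − 0.2241) × (1 − 0.1923) × (1 − 0.1281).
= 0.7983 × 0.7759 × 0.8077 × 0.8719 = 0.436203.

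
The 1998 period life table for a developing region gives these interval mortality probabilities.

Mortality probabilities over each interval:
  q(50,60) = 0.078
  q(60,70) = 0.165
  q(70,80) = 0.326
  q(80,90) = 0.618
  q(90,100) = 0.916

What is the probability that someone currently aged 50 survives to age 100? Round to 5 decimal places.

0.01665

P(survive 50→100) = (1 − 0.078) × (1 − 0.165) × (1 − 0.326) × (1 − 0.618) × (1 − 0.916).
= 0.922 × 0.835 × 0.674 × 0.382 × 0.084 = 0.016650.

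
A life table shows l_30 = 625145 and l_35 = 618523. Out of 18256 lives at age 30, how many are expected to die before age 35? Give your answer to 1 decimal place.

193.4

The relevant probability is 1 − 618523/625145 = 0.010593.
Expected number = 18256 × 0.010593 = 193.4.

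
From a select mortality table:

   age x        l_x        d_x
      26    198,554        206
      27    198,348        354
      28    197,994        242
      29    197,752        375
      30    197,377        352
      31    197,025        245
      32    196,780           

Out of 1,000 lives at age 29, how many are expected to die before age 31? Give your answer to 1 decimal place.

3.7

The relevant probability is 1 − 197,025/197,752 = 0.003676.
Expected number = 1,000 × 0.003676 = 3.7.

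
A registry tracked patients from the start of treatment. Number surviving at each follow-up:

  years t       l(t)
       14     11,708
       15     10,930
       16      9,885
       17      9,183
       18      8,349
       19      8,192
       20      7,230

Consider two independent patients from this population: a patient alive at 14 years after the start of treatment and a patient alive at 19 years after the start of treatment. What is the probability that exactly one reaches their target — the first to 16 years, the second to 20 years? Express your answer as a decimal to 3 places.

0.237

p₁ = l(16)/l(14) = 9,885/11,708 = 0.844294; p₂ = l(20)/l(19) = 7,230/8,192 = 0.882568.
P(exactly one) = p₁(1−p₂) + (1−p₁)p₂ = 0.099147 + 0.137421 = 0.236568.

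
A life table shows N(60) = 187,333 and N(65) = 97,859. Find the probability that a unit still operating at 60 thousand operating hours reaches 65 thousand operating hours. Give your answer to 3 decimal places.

The conditional survival probability is N(65)/N(60) = 97,859/187,333 = 0.522380.

0.522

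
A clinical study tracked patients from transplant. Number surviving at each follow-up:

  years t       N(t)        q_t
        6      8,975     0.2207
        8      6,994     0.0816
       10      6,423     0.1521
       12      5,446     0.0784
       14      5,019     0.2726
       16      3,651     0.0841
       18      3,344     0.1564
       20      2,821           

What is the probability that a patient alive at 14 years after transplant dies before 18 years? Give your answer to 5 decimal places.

0.33373

P(die before 18 | alive at 14) = 1 − N(18)/N(14) = 1 − 3,344/5,019 = (1,675)/5,019 = 0.333732.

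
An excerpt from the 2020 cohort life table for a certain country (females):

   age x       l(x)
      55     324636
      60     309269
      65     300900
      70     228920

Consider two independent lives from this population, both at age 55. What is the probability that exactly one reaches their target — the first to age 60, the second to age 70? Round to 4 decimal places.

0.3143

p₁ = l(60)/l(55) = 309269/324636 = 0.952664; p₂ = l(70)/l(55) = 228920/324636 = 0.705159.
P(exactly one) = p₁(1−p₂) + (1−p₁)p₂ = 0.280884 + 0.033379 = 0.314264.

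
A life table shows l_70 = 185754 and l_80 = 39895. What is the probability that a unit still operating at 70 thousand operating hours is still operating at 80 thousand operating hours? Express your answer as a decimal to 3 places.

The conditional survival probability is l_80/l_70 = 39895/185754 = 0.214773.

0.215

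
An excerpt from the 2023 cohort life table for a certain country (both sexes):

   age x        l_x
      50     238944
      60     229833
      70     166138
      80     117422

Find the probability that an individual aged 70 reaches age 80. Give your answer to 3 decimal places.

0.707

We want 10p70 = l_80/l_70.
The conditional survival probability is l_80/l_70 = 117422/166138 = 0.706774.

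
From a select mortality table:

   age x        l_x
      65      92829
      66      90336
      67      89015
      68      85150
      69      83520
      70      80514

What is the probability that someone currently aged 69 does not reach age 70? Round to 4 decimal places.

0.0360

P(die before 70 | alive at 69) = 1 − l_70/l_69 = 1 − 80514/83520 = (3006)/83520 = 0.035991.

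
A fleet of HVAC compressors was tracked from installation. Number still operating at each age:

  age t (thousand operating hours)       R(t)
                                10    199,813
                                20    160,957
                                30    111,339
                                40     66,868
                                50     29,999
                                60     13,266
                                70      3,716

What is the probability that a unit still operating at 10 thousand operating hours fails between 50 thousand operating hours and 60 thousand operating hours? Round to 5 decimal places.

This is the probability of reaching 50 but not 60, conditional on being operational at 10: (R(50) − R(60)) / R(10).
= (29,999 − 13,266) / 199,813 = 16,733 / 199,813 = 0.083743.

0.08374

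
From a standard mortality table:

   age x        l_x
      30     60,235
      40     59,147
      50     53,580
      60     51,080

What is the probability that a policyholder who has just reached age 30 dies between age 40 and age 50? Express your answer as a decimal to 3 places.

This is the probability of reaching 40 but not 50, conditional on being alive at 30: (l_40 − l_50) / l_30.
= (59,147 − 53,580) / 60,235 = 5,567 / 60,235 = 0.092421.

0.092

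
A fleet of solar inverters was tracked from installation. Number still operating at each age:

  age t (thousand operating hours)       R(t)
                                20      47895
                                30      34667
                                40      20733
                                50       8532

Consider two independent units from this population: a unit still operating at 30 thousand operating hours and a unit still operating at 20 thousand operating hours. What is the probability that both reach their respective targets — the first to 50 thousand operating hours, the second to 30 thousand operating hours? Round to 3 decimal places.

p₁ = R(50)/R(30) = 8532/34667 = 0.246113; p₂ = R(30)/R(20) = 34667/47895 = 0.723813.
P(both) = p₁ × p₂ = 0.246113 × 0.723813 = 0.178140.

0.178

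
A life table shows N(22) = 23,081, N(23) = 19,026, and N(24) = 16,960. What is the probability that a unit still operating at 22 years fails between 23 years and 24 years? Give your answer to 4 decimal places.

0.0895

This is the probability of reaching 23 but not 24, conditional on being operational at 22: (N(23) − N(24)) / N(22).
= (19,026 − 16,960) / 23,081 = 2,066 / 23,081 = 0.089511.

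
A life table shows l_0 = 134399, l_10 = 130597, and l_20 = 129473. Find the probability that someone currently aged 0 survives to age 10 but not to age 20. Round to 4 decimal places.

We want 10|10q0 = (l_10 − l_20)/l_0.
This is the probability of reaching 10 but not 20, conditional on being alive at 0: (l_10 − l_20) / l_0.
= (130597 − 129473) / 134399 = 1124 / 134399 = 0.008363.

0.0084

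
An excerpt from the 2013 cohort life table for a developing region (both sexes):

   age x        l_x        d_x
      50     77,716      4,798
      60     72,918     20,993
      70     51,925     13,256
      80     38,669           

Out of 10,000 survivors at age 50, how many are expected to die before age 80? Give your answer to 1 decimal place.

5024.3

The relevant probability is 1 − 38,669/77,716 = 0.502432.
Expected number = 10,000 × 0.502432 = 5024.3.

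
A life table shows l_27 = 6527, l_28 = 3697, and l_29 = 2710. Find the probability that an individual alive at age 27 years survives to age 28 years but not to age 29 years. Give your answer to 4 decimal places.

This is the probability of reaching 28 but not 29, conditional on being alive at 27: (l_28 − l_29) / l_27.
= (3697 − 2710) / 6527 = 987 / 6527 = 0.151218.

0.1512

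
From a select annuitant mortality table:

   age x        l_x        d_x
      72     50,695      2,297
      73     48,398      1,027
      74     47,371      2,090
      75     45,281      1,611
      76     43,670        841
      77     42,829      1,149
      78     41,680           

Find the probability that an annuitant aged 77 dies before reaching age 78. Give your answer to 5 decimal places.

0.02683

P(die before 78 | alive at 77) = 1 − l_78/l_77 = 1 − 41,680/42,829 = (1,149)/42,829 = 0.026828.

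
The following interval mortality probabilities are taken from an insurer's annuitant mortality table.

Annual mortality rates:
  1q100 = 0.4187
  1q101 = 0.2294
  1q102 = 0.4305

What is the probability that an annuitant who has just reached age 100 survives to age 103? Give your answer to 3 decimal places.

The overall survival probability is (1 − 0.4187) × (1 − 0.2294) × (1 − 0.4305).
= 0.5813 × 0.7706 × 0.5695 = 0.255107.

0.255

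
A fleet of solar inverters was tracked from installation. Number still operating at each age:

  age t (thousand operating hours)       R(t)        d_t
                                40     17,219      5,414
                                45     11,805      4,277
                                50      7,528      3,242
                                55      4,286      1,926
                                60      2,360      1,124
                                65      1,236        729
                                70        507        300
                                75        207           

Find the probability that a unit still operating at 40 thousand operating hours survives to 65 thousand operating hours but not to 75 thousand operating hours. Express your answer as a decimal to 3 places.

This is the probability of reaching 65 but not 75, conditional on being operational at 40: (R(65) − R(75)) / R(40).
= (1,236 − 207) / 17,219 = 1,029 / 17,219 = 0.059760.

0.060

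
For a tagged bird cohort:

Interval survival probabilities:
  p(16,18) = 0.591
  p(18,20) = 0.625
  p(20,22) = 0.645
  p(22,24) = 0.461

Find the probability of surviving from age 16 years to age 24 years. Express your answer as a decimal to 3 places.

0.110

P(survive 16→24) = 0.591 × 0.625 × 0.645 × 0.461.
= 0.109832.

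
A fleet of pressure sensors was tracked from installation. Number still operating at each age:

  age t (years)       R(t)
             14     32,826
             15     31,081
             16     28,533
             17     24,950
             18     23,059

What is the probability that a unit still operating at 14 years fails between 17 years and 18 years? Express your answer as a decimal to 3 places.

0.058

This is the probability of reaching 17 but not 18, conditional on being operational at 14: (R(17) − R(18)) / R(14).
= (24,950 − 23,059) / 32,826 = 1,891 / 32,826 = 0.057607.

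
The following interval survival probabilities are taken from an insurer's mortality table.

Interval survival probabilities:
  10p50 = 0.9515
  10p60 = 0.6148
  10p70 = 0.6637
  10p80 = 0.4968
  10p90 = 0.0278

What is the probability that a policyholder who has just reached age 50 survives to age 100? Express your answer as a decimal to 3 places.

0.005

The overall survival probability is 0.9515 × 0.6148 × 0.6637 × 0.4968 × 0.0278.
= 0.005362.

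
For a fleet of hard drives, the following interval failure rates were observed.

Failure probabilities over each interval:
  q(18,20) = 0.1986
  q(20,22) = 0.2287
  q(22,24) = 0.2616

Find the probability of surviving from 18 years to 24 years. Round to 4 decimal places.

Chaining the interval survival probabilities: (1 − 0.1986) × (1 − 0.2287) × (1 − 0.2616).
= 0.8014 × 0.7713 × 0.7384 = 0.456420.

0.4564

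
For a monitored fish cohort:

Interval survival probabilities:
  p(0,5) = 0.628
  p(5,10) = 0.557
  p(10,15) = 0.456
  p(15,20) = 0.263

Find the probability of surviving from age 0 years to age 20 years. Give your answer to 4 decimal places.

0.0420

The overall survival probability is 0.628 × 0.557 × 0.456 × 0.263.
= 0.041950.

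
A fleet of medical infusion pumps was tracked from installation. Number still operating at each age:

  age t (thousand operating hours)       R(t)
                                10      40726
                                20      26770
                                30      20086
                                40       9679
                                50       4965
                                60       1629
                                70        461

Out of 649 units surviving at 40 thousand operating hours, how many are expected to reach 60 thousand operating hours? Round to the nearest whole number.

109

The relevant probability is 1629/9679 = 0.168303.
Expected number = 649 × 0.168303 = 109.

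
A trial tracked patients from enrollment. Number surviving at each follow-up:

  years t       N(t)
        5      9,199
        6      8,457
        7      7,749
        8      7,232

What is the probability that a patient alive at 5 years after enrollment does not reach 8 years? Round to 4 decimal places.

P(die before 8 | alive at 5) = 1 − N(8)/N(5) = 1 − 7,232/9,199 = (1,967)/9,199 = 0.213828.

0.2138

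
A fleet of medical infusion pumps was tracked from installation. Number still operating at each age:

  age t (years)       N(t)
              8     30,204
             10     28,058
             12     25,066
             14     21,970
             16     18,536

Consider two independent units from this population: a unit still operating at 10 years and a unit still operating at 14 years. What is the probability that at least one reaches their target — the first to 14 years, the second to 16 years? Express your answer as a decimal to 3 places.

p₁ = N(14)/N(10) = 21,970/28,058 = 0.783021; p₂ = N(16)/N(14) = 18,536/21,970 = 0.843696.
P(at least one) = 1 − (1−p₁)(1−p₂) = 1 − 0.216979 × 0.156304 = 0.966085.

0.966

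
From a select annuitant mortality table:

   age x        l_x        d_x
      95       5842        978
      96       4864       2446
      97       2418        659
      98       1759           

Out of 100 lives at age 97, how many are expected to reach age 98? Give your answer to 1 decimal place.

72.7

The relevant probability is 1759/2418 = 0.727461.
Expected number = 100 × 0.727461 = 72.7.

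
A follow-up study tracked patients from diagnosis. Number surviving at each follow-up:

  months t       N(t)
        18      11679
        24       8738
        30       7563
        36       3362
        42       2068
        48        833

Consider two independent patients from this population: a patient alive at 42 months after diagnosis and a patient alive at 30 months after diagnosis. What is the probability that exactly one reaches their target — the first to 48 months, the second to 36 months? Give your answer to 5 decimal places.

p₁ = N(48)/N(42) = 833/2068 = 0.402805; p₂ = N(36)/N(30) = 3362/7563 = 0.444533.
P(exactly one) = p₁(1−p₂) + (1−p₁)p₂ = 0.223745 + 0.265473 = 0.489218.

0.48922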